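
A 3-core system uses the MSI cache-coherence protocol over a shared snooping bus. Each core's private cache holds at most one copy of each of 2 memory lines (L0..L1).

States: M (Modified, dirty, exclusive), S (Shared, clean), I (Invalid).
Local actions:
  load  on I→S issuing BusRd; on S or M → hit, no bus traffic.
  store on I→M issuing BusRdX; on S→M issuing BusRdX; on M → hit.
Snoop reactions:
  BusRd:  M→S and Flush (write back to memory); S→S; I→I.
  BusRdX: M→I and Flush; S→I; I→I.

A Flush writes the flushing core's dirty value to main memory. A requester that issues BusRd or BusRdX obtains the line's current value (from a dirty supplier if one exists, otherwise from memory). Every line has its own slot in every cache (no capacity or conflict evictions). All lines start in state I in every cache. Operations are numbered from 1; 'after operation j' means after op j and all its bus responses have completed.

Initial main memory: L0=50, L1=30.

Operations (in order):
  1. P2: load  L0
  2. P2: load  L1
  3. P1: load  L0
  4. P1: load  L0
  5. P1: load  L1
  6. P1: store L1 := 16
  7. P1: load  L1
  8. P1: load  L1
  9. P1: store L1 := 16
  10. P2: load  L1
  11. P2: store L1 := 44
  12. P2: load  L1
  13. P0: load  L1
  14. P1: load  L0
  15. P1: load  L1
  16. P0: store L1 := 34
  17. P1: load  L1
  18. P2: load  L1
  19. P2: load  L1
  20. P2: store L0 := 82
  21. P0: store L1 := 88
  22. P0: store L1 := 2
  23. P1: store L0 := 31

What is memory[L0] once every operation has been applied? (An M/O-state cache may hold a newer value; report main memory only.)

memory[L0] = 82

[1] P2: load  L0 | P0:I, P1:I, P2:S(50) | bus: BusRd
[2] P2: load  L1 | P0:I, P1:I, P2:S(30) | bus: BusRd
[3] P1: load  L0 | P0:I, P1:S(50), P2:S(50) | bus: BusRd
[4] P1: load  L0 | P0:I, P1:S(50), P2:S(50) | bus: none
[5] P1: load  L1 | P0:I, P1:S(30), P2:S(30) | bus: BusRd
[6] P1: store L1 := 16 | P0:I, P1:M(16), P2:I | bus: BusRdX
[7] P1: load  L1 | P0:I, P1:M(16), P2:I | bus: none
[8] P1: load  L1 | P0:I, P1:M(16), P2:I | bus: none
[9] P1: store L1 := 16 | P0:I, P1:M(16), P2:I | bus: none
[10] P2: load  L1 | P0:I, P1:S(16), P2:S(16) | bus: BusRd,Flush
[11] P2: store L1 := 44 | P0:I, P1:I, P2:M(44) | bus: BusRdX
[12] P2: load  L1 | P0:I, P1:I, P2:M(44) | bus: none
[13] P0: load  L1 | P0:S(44), P1:I, P2:S(44) | bus: BusRd,Flush
[14] P1: load  L0 | P0:I, P1:S(50), P2:S(50) | bus: none
[15] P1: load  L1 | P0:S(44), P1:S(44), P2:S(44) | bus: BusRd
[16] P0: store L1 := 34 | P0:M(34), P1:I, P2:I | bus: BusRdX
[17] P1: load  L1 | P0:S(34), P1:S(34), P2:I | bus: BusRd,Flush
[18] P2: load  L1 | P0:S(34), P1:S(34), P2:S(34) | bus: BusRd
[19] P2: load  L1 | P0:S(34), P1:S(34), P2:S(34) | bus: none
[20] P2: store L0 := 82 | P0:I, P1:I, P2:M(82) | bus: BusRdX
[21] P0: store L1 := 88 | P0:M(88), P1:I, P2:I | bus: BusRdX
[22] P0: store L1 := 2 | P0:M(2), P1:I, P2:I | bus: none
[23] P1: store L0 := 31 | P0:I, P1:M(31), P2:I | bus: BusRdX,Flush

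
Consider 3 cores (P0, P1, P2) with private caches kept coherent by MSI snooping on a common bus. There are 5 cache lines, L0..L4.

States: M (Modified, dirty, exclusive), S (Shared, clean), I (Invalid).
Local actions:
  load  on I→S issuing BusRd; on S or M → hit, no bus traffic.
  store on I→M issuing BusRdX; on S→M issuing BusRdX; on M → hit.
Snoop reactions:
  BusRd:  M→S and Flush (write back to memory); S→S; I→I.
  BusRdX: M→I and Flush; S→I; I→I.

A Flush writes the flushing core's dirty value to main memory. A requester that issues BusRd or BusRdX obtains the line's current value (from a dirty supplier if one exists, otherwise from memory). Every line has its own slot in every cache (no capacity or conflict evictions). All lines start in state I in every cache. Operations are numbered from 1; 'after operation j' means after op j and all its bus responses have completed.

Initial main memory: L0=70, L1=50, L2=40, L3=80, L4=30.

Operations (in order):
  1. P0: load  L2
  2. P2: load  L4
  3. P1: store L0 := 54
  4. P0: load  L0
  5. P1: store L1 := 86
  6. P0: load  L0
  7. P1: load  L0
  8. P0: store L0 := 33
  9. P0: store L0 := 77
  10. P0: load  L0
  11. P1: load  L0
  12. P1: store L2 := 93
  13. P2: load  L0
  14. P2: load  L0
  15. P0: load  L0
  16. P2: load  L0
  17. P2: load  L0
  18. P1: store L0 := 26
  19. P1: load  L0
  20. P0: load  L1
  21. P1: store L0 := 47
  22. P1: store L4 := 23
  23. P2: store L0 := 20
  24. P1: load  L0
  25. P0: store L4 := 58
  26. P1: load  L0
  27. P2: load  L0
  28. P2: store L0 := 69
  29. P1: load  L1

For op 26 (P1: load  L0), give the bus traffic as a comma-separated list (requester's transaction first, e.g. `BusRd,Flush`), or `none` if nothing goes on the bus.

step 1: P0: load  L2  ⟶  SII  (L2)  txn=BusRd  M[L2]=40
step 2: P2: load  L4  ⟶  IIS  (L4)  txn=BusRd  M[L4]=30
step 3: P1: store L0 := 54  ⟶  IMI  (L0)  txn=BusRdX  M[L0]=70
step 4: P0: load  L0  ⟶  SSI  (L0)  txn=BusRd+Flush  M[L0]=54
step 5: P1: store L1 := 86  ⟶  IMI  (L1)  txn=BusRdX  M[L1]=50
step 6: P0: load  L0  ⟶  SSI  (L0)  txn=∅  M[L0]=54
step 7: P1: load  L0  ⟶  SSI  (L0)  txn=∅  M[L0]=54
step 8: P0: store L0 := 33  ⟶  MII  (L0)  txn=BusRdX  M[L0]=54
step 9: P0: store L0 := 77  ⟶  MII  (L0)  txn=∅  M[L0]=54
step 10: P0: load  L0  ⟶  MII  (L0)  txn=∅  M[L0]=54
step 11: P1: load  L0  ⟶  SSI  (L0)  txn=BusRd+Flush  M[L0]=77
step 12: P1: store L2 := 93  ⟶  IMI  (L2)  txn=BusRdX  M[L2]=40
step 13: P2: load  L0  ⟶  SSS  (L0)  txn=BusRd  M[L0]=77
step 14: P2: load  L0  ⟶  SSS  (L0)  txn=∅  M[L0]=77
step 15: P0: load  L0  ⟶  SSS  (L0)  txn=∅  M[L0]=77
step 16: P2: load  L0  ⟶  SSS  (L0)  txn=∅  M[L0]=77
step 17: P2: load  L0  ⟶  SSS  (L0)  txn=∅  M[L0]=77
step 18: P1: store L0 := 26  ⟶  IMI  (L0)  txn=BusRdX  M[L0]=77
step 19: P1: load  L0  ⟶  IMI  (L0)  txn=∅  M[L0]=77
step 20: P0: load  L1  ⟶  SSI  (L1)  txn=BusRd+Flush  M[L1]=86
step 21: P1: store L0 := 47  ⟶  IMI  (L0)  txn=∅  M[L0]=77
step 22: P1: store L4 := 23  ⟶  IMI  (L4)  txn=BusRdX  M[L4]=30
step 23: P2: store L0 := 20  ⟶  IIM  (L0)  txn=BusRdX+Flush  M[L0]=47
step 24: P1: load  L0  ⟶  ISS  (L0)  txn=BusRd+Flush  M[L0]=20
step 25: P0: store L4 := 58  ⟶  MII  (L4)  txn=BusRdX+Flush  M[L4]=23
step 26: P1: load  L0  ⟶  ISS  (L0)  txn=∅  M[L0]=20
step 27: P2: load  L0  ⟶  ISS  (L0)  txn=∅  M[L0]=20
step 28: P2: store L0 := 69  ⟶  IIM  (L0)  txn=BusRdX  M[L0]=20
step 29: P1: load  L1  ⟶  SSI  (L1)  txn=∅  M[L1]=86

bus = none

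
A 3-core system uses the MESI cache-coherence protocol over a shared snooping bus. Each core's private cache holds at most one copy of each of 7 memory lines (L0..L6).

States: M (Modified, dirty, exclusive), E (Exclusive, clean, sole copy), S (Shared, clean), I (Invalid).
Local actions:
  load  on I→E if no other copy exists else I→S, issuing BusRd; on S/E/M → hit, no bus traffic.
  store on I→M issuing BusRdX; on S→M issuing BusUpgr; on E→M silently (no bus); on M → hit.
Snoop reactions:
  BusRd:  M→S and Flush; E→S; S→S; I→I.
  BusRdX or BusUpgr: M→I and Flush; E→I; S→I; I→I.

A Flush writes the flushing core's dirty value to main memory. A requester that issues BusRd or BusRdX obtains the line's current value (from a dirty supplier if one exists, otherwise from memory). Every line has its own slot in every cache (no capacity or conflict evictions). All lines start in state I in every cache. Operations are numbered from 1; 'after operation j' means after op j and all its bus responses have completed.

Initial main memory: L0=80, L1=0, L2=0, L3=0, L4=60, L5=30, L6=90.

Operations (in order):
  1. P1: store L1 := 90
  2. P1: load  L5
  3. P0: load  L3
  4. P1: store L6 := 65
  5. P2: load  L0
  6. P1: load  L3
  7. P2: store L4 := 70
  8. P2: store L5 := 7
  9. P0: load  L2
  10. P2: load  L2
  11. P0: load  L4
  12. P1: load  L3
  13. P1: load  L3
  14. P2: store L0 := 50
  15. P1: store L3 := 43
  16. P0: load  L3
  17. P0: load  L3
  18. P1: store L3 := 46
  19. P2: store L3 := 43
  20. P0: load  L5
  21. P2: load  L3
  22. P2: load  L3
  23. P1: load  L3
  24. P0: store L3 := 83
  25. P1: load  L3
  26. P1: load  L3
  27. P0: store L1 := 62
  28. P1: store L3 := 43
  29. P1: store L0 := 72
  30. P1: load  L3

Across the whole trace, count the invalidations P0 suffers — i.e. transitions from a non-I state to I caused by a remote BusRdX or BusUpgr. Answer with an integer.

invalidations = 3

step 1: P1: store L1 := 90  ⟶  IMI  (L1)  txn=BusRdX  M[L1]=0
step 2: P1: load  L5  ⟶  IEI  (L5)  txn=BusRd  M[L5]=30
step 3: P0: load  L3  ⟶  EII  (L3)  txn=BusRd  M[L3]=0
step 4: P1: store L6 := 65  ⟶  IMI  (L6)  txn=BusRdX  M[L6]=90
step 5: P2: load  L0  ⟶  IIE  (L0)  txn=BusRd  M[L0]=80
step 6: P1: load  L3  ⟶  SSI  (L3)  txn=BusRd  M[L3]=0
step 7: P2: store L4 := 70  ⟶  IIM  (L4)  txn=BusRdX  M[L4]=60
step 8: P2: store L5 := 7  ⟶  IIM  (L5)  txn=BusRdX  M[L5]=30
step 9: P0: load  L2  ⟶  EII  (L2)  txn=BusRd  M[L2]=0
step 10: P2: load  L2  ⟶  SIS  (L2)  txn=BusRd  M[L2]=0
step 11: P0: load  L4  ⟶  SIS  (L4)  txn=BusRd+Flush  M[L4]=70
step 12: P1: load  L3  ⟶  SSI  (L3)  txn=∅  M[L3]=0
step 13: P1: load  L3  ⟶  SSI  (L3)  txn=∅  M[L3]=0
step 14: P2: store L0 := 50  ⟶  IIM  (L0)  txn=∅  M[L0]=80
step 15: P1: store L3 := 43  ⟶  IMI  (L3)  txn=BusUpgr  M[L3]=0
step 16: P0: load  L3  ⟶  SSI  (L3)  txn=BusRd+Flush  M[L3]=43
step 17: P0: load  L3  ⟶  SSI  (L3)  txn=∅  M[L3]=43
step 18: P1: store L3 := 46  ⟶  IMI  (L3)  txn=BusUpgr  M[L3]=43
step 19: P2: store L3 := 43  ⟶  IIM  (L3)  txn=BusRdX+Flush  M[L3]=46
step 20: P0: load  L5  ⟶  SIS  (L5)  txn=BusRd+Flush  M[L5]=7
step 21: P2: load  L3  ⟶  IIM  (L3)  txn=∅  M[L3]=46
step 22: P2: load  L3  ⟶  IIM  (L3)  txn=∅  M[L3]=46
step 23: P1: load  L3  ⟶  ISS  (L3)  txn=BusRd+Flush  M[L3]=43
step 24: P0: store L3 := 83  ⟶  MII  (L3)  txn=BusRdX  M[L3]=43
step 25: P1: load  L3  ⟶  SSI  (L3)  txn=BusRd+Flush  M[L3]=83
step 26: P1: load  L3  ⟶  SSI  (L3)  txn=∅  M[L3]=83
step 27: P0: store L1 := 62  ⟶  MII  (L1)  txn=BusRdX+Flush  M[L1]=90
step 28: P1: store L3 := 43  ⟶  IMI  (L3)  txn=BusUpgr  M[L3]=83
step 29: P1: store L0 := 72  ⟶  IMI  (L0)  txn=BusRdX+Flush  M[L0]=50
step 30: P1: load  L3  ⟶  IMI  (L3)  txn=∅  M[L3]=83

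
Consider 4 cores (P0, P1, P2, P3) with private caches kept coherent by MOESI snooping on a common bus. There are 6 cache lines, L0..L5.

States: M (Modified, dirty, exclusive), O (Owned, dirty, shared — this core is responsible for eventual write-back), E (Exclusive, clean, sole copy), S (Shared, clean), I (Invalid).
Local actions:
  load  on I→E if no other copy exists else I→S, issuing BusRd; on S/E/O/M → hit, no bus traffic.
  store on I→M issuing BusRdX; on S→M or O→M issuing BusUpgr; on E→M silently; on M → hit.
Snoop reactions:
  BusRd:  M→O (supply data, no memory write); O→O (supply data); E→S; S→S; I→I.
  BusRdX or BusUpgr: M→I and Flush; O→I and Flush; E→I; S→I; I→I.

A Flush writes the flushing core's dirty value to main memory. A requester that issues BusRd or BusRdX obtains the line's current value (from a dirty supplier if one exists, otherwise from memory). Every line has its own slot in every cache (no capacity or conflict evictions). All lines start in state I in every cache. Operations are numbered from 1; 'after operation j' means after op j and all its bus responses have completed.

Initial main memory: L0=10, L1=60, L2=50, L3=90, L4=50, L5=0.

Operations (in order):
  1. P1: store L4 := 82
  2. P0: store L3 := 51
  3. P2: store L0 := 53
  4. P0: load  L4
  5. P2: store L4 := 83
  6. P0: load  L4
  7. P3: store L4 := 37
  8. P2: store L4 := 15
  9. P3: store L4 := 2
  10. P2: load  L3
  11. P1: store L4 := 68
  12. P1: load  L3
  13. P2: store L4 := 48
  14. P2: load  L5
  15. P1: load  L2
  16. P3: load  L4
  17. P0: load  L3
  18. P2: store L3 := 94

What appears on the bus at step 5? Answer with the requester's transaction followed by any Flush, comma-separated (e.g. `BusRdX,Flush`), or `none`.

bus = BusRdX,Flush

[1] P1: store L4 := 82 | P0:I, P1:M(82), P2:I, P3:I | bus: BusRdX
[2] P0: store L3 := 51 | P0:M(51), P1:I, P2:I, P3:I | bus: BusRdX
[3] P2: store L0 := 53 | P0:I, P1:I, P2:M(53), P3:I | bus: BusRdX
[4] P0: load  L4 | P0:S(82), P1:O(82), P2:I, P3:I | bus: BusRd
[5] P2: store L4 := 83 | P0:I, P1:I, P2:M(83), P3:I | bus: BusRdX,Flush
[6] P0: load  L4 | P0:S(83), P1:I, P2:O(83), P3:I | bus: BusRd
[7] P3: store L4 := 37 | P0:I, P1:I, P2:I, P3:M(37) | bus: BusRdX,Flush
[8] P2: store L4 := 15 | P0:I, P1:I, P2:M(15), P3:I | bus: BusRdX,Flush
[9] P3: store L4 := 2 | P0:I, P1:I, P2:I, P3:M(2) | bus: BusRdX,Flush
[10] P2: load  L3 | P0:O(51), P1:I, P2:S(51), P3:I | bus: BusRd
[11] P1: store L4 := 68 | P0:I, P1:M(68), P2:I, P3:I | bus: BusRdX,Flush
[12] P1: load  L3 | P0:O(51), P1:S(51), P2:S(51), P3:I | bus: BusRd
[13] P2: store L4 := 48 | P0:I, P1:I, P2:M(48), P3:I | bus: BusRdX,Flush
[14] P2: load  L5 | P0:I, P1:I, P2:E(0), P3:I | bus: BusRd
[15] P1: load  L2 | P0:I, P1:E(50), P2:I, P3:I | bus: BusRd
[16] P3: load  L4 | P0:I, P1:I, P2:O(48), P3:S(48) | bus: BusRd
[17] P0: load  L3 | P0:O(51), P1:S(51), P2:S(51), P3:I | bus: none
[18] P2: store L3 := 94 | P0:I, P1:I, P2:M(94), P3:I | bus: BusUpgr,Flush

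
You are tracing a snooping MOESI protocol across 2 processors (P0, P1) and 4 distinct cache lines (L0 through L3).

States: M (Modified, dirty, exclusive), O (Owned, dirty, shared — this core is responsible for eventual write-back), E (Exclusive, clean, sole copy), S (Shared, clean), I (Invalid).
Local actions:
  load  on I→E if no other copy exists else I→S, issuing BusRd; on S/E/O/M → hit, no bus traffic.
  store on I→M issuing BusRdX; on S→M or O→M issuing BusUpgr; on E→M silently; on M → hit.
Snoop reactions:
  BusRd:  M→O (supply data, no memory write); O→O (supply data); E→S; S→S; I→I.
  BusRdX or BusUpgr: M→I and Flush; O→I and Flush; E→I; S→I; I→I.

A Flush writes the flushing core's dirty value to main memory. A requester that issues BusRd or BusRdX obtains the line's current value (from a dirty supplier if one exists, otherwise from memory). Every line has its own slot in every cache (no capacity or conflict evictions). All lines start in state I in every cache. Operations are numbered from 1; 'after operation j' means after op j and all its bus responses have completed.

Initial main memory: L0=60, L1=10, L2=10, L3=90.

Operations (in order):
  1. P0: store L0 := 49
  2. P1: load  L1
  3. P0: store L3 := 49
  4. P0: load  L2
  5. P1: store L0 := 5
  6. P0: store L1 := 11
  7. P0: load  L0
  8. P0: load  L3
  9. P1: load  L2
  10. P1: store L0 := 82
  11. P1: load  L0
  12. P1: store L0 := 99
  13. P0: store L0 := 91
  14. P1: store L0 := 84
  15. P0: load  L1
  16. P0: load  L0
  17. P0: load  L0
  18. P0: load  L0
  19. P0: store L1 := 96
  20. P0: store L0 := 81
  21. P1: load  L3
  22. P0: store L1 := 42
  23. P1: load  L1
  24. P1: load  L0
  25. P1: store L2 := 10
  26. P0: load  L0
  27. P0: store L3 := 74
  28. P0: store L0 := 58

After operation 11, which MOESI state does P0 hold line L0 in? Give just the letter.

state = I

[1] P0: store L0 := 49 | P0:M(49), P1:I | bus: BusRdX
[2] P1: load  L1 | P0:I, P1:E(10) | bus: BusRd
[3] P0: store L3 := 49 | P0:M(49), P1:I | bus: BusRdX
[4] P0: load  L2 | P0:E(10), P1:I | bus: BusRd
[5] P1: store L0 := 5 | P0:I, P1:M(5) | bus: BusRdX,Flush
[6] P0: store L1 := 11 | P0:M(11), P1:I | bus: BusRdX
[7] P0: load  L0 | P0:S(5), P1:O(5) | bus: BusRd
[8] P0: load  L3 | P0:M(49), P1:I | bus: none
[9] P1: load  L2 | P0:S(10), P1:S(10) | bus: BusRd
[10] P1: store L0 := 82 | P0:I, P1:M(82) | bus: BusUpgr
[11] P1: load  L0 | P0:I, P1:M(82) | bus: none
[12] P1: store L0 := 99 | P0:I, P1:M(99) | bus: none
[13] P0: store L0 := 91 | P0:M(91), P1:I | bus: BusRdX,Flush
[14] P1: store L0 := 84 | P0:I, P1:M(84) | bus: BusRdX,Flush
[15] P0: load  L1 | P0:M(11), P1:I | bus: none
[16] P0: load  L0 | P0:S(84), P1:O(84) | bus: BusRd
[17] P0: load  L0 | P0:S(84), P1:O(84) | bus: none
[18] P0: load  L0 | P0:S(84), P1:O(84) | bus: none
[19] P0: store L1 := 96 | P0:M(96), P1:I | bus: none
[20] P0: store L0 := 81 | P0:M(81), P1:I | bus: BusUpgr,Flush
[21] P1: load  L3 | P0:O(49), P1:S(49) | bus: BusRd
[22] P0: store L1 := 42 | P0:M(42), P1:I | bus: none
[23] P1: load  L1 | P0:O(42), P1:S(42) | bus: BusRd
[24] P1: load  L0 | P0:O(81), P1:S(81) | bus: BusRd
[25] P1: store L2 := 10 | P0:I, P1:M(10) | bus: BusUpgr
[26] P0: load  L0 | P0:O(81), P1:S(81) | bus: none
[27] P0: store L3 := 74 | P0:M(74), P1:I | bus: BusUpgr
[28] P0: store L0 := 58 | P0:M(58), P1:I | bus: BusUpgr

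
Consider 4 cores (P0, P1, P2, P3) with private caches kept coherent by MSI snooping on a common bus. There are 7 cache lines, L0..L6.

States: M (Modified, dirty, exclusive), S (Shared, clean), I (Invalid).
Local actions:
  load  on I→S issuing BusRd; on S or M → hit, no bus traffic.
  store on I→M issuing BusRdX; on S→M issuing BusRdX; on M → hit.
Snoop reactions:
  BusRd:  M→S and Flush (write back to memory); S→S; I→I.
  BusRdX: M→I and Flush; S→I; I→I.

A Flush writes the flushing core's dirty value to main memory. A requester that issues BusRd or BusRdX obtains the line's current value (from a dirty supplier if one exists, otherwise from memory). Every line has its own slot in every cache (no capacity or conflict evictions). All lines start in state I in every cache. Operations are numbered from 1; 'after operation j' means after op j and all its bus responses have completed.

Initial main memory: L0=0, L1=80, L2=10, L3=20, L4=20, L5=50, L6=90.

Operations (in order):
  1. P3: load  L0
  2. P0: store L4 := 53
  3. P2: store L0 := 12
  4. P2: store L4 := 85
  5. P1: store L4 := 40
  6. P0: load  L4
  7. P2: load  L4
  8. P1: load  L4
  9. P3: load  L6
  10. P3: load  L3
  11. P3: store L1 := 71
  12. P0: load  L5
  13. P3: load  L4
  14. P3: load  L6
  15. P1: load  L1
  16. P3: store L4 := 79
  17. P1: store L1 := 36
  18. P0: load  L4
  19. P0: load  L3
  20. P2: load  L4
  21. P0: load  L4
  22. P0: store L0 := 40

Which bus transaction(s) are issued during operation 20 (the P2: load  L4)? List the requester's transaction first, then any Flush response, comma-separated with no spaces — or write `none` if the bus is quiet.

bus = BusRd

step 1: P3: load  L0  ⟶  IIIS  (L0)  txn=BusRd  M[L0]=0
step 2: P0: store L4 := 53  ⟶  MIII  (L4)  txn=BusRdX  M[L4]=20
step 3: P2: store L0 := 12  ⟶  IIMI  (L0)  txn=BusRdX  M[L0]=0
step 4: P2: store L4 := 85  ⟶  IIMI  (L4)  txn=BusRdX+Flush  M[L4]=53
step 5: P1: store L4 := 40  ⟶  IMII  (L4)  txn=BusRdX+Flush  M[L4]=85
step 6: P0: load  L4  ⟶  SSII  (L4)  txn=BusRd+Flush  M[L4]=40
step 7: P2: load  L4  ⟶  SSSI  (L4)  txn=BusRd  M[L4]=40
step 8: P1: load  L4  ⟶  SSSI  (L4)  txn=∅  M[L4]=40
step 9: P3: load  L6  ⟶  IIIS  (L6)  txn=BusRd  M[L6]=90
step 10: P3: load  L3  ⟶  IIIS  (L3)  txn=BusRd  M[L3]=20
step 11: P3: store L1 := 71  ⟶  IIIM  (L1)  txn=BusRdX  M[L1]=80
step 12: P0: load  L5  ⟶  SIII  (L5)  txn=BusRd  M[L5]=50
step 13: P3: load  L4  ⟶  SSSS  (L4)  txn=BusRd  M[L4]=40
step 14: P3: load  L6  ⟶  IIIS  (L6)  txn=∅  M[L6]=90
step 15: P1: load  L1  ⟶  ISIS  (L1)  txn=BusRd+Flush  M[L1]=71
step 16: P3: store L4 := 79  ⟶  IIIM  (L4)  txn=BusRdX  M[L4]=40
step 17: P1: store L1 := 36  ⟶  IMII  (L1)  txn=BusRdX  M[L1]=71
step 18: P0: load  L4  ⟶  SIIS  (L4)  txn=BusRd+Flush  M[L4]=79
step 19: P0: load  L3  ⟶  SIIS  (L3)  txn=BusRd  M[L3]=20
step 20: P2: load  L4  ⟶  SISS  (L4)  txn=BusRd  M[L4]=79
step 21: P0: load  L4  ⟶  SISS  (L4)  txn=∅  M[L4]=79
step 22: P0: store L0 := 40  ⟶  MIII  (L0)  txn=BusRdX+Flush  M[L0]=12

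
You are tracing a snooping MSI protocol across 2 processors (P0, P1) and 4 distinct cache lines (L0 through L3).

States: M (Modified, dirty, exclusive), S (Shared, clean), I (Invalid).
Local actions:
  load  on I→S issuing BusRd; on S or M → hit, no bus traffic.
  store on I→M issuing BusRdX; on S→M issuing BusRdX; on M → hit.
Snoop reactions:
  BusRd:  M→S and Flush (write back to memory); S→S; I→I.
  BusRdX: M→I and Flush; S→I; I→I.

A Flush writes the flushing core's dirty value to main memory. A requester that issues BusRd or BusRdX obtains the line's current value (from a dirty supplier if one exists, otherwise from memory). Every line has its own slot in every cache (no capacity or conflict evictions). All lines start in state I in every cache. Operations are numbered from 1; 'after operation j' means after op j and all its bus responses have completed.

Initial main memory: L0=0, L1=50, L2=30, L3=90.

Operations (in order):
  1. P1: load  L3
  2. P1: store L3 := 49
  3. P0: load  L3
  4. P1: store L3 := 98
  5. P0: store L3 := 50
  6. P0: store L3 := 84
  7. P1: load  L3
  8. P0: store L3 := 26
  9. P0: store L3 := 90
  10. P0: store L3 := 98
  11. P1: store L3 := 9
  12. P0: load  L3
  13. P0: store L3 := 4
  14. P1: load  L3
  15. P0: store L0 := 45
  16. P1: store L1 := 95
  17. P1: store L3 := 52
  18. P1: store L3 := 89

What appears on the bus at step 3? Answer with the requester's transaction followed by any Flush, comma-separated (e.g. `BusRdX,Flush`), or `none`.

  op1 P1: load  L3 → I/S on L3; bus BusRd; mem=90
  op2 P1: store L3 := 49 → I/M on L3; bus BusRdX; mem=90
  op3 P0: load  L3 → S/S on L3; bus BusRd Flush; mem=49
  op4 P1: store L3 := 98 → I/M on L3; bus BusRdX; mem=49
  op5 P0: store L3 := 50 → M/I on L3; bus BusRdX Flush; mem=98
  op6 P0: store L3 := 84 → M/I on L3; bus (none); mem=98
  op7 P1: load  L3 → S/S on L3; bus BusRd Flush; mem=84
  op8 P0: store L3 := 26 → M/I on L3; bus BusRdX; mem=84
  op9 P0: store L3 := 90 → M/I on L3; bus (none); mem=84
  op10 P0: store L3 := 98 → M/I on L3; bus (none); mem=84
  op11 P1: store L3 := 9 → I/M on L3; bus BusRdX Flush; mem=98
  op12 P0: load  L3 → S/S on L3; bus BusRd Flush; mem=9
  op13 P0: store L3 := 4 → M/I on L3; bus BusRdX; mem=9
  op14 P1: load  L3 → S/S on L3; bus BusRd Flush; mem=4
  op15 P0: store L0 := 45 → M/I on L0; bus BusRdX; mem=0
  op16 P1: store L1 := 95 → I/M on L1; bus BusRdX; mem=50
  op17 P1: store L3 := 52 → I/M on L3; bus BusRdX; mem=4
  op18 P1: store L3 := 89 → I/M on L3; bus (none); mem=4

bus = BusRd,Flush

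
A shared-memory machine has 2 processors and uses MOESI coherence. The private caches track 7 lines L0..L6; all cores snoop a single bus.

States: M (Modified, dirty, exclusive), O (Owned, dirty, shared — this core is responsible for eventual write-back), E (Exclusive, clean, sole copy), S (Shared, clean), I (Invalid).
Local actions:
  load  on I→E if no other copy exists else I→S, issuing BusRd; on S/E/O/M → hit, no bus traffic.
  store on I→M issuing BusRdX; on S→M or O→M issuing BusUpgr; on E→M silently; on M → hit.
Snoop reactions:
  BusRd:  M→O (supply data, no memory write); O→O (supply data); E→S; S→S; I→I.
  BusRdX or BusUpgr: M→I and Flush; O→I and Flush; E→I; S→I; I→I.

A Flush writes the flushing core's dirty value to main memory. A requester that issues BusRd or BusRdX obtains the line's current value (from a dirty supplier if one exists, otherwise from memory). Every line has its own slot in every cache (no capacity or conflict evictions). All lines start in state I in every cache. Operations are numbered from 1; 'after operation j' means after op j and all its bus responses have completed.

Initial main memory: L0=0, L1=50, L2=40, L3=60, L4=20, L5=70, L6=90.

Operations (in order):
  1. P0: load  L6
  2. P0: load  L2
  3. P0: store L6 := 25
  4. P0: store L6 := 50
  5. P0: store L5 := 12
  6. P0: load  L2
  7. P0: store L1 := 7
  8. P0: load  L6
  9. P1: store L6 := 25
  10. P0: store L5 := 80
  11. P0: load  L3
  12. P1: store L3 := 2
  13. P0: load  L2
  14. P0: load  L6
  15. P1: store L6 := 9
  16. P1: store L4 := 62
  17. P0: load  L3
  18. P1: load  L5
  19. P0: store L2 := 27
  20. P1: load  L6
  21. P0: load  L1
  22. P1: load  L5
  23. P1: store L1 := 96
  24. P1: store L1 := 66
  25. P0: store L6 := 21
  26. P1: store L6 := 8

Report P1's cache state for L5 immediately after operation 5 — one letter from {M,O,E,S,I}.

state = I

1. P0: load  L6  bus=[BusRd]  L6: P0=E P1=I  mem[L6]=90
2. P0: load  L2  bus=[BusRd]  L2: P0=E P1=I  mem[L2]=40
3. P0: store L6 := 25  bus=[-]  L6: P0=M P1=I  mem[L6]=90
4. P0: store L6 := 50  bus=[-]  L6: P0=M P1=I  mem[L6]=90
5. P0: store L5 := 12  bus=[BusRdX]  L5: P0=M P1=I  mem[L5]=70
6. P0: load  L2  bus=[-]  L2: P0=E P1=I  mem[L2]=40
7. P0: store L1 := 7  bus=[BusRdX]  L1: P0=M P1=I  mem[L1]=50
8. P0: load  L6  bus=[-]  L6: P0=M P1=I  mem[L6]=90
9. P1: store L6 := 25  bus=[BusRdX,Flush]  L6: P0=I P1=M  mem[L6]=50
10. P0: store L5 := 80  bus=[-]  L5: P0=M P1=I  mem[L5]=70
11. P0: load  L3  bus=[BusRd]  L3: P0=E P1=I  mem[L3]=60
12. P1: store L3 := 2  bus=[BusRdX]  L3: P0=I P1=M  mem[L3]=60
13. P0: load  L2  bus=[-]  L2: P0=E P1=I  mem[L2]=40
14. P0: load  L6  bus=[BusRd]  L6: P0=S P1=O  mem[L6]=50
15. P1: store L6 := 9  bus=[BusUpgr]  L6: P0=I P1=M  mem[L6]=50
16. P1: store L4 := 62  bus=[BusRdX]  L4: P0=I P1=M  mem[L4]=20
17. P0: load  L3  bus=[BusRd]  L3: P0=S P1=O  mem[L3]=60
18. P1: load  L5  bus=[BusRd]  L5: P0=O P1=S  mem[L5]=70
19. P0: store L2 := 27  bus=[-]  L2: P0=M P1=I  mem[L2]=40
20. P1: load  L6  bus=[-]  L6: P0=I P1=M  mem[L6]=50
21. P0: load  L1  bus=[-]  L1: P0=M P1=I  mem[L1]=50
22. P1: load  L5  bus=[-]  L5: P0=O P1=S  mem[L5]=70
23. P1: store L1 := 96  bus=[BusRdX,Flush]  L1: P0=I P1=M  mem[L1]=7
24. P1: store L1 := 66  bus=[-]  L1: P0=I P1=M  mem[L1]=7
25. P0: store L6 := 21  bus=[BusRdX,Flush]  L6: P0=M P1=I  mem[L6]=9
26. P1: store L6 := 8  bus=[BusRdX,Flush]  L6: P0=I P1=M  mem[L6]=21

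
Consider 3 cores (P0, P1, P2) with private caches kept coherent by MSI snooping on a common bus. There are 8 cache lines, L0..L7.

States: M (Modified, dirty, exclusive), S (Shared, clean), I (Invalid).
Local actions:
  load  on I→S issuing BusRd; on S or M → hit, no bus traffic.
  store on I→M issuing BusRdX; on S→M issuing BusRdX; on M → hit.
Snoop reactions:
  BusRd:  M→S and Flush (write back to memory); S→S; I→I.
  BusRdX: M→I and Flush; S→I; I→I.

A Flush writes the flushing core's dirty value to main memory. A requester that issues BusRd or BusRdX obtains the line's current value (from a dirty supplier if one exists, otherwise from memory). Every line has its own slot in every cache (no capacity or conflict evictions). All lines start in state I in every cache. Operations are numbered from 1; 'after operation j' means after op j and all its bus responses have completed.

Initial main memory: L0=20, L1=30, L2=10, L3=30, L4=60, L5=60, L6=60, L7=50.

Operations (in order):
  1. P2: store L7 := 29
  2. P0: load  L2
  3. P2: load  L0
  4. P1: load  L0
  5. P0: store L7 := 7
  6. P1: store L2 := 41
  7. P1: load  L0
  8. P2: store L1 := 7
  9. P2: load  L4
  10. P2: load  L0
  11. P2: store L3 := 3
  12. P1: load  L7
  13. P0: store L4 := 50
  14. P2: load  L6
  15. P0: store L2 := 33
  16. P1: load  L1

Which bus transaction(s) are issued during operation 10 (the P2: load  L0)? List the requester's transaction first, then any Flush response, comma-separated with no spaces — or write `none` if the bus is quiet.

bus = none

1. P2: store L7 := 29  bus=[BusRdX]  L7: P0=I P1=I P2=M  mem[L7]=50
2. P0: load  L2  bus=[BusRd]  L2: P0=S P1=I P2=I  mem[L2]=10
3. P2: load  L0  bus=[BusRd]  L0: P0=I P1=I P2=S  mem[L0]=20
4. P1: load  L0  bus=[BusRd]  L0: P0=I P1=S P2=S  mem[L0]=20
5. P0: store L7 := 7  bus=[BusRdX,Flush]  L7: P0=M P1=I P2=I  mem[L7]=29
6. P1: store L2 := 41  bus=[BusRdX]  L2: P0=I P1=M P2=I  mem[L2]=10
7. P1: load  L0  bus=[-]  L0: P0=I P1=S P2=S  mem[L0]=20
8. P2: store L1 := 7  bus=[BusRdX]  L1: P0=I P1=I P2=M  mem[L1]=30
9. P2: load  L4  bus=[BusRd]  L4: P0=I P1=I P2=S  mem[L4]=60
10. P2: load  L0  bus=[-]  L0: P0=I P1=S P2=S  mem[L0]=20
11. P2: store L3 := 3  bus=[BusRdX]  L3: P0=I P1=I P2=M  mem[L3]=30
12. P1: load  L7  bus=[BusRd,Flush]  L7: P0=S P1=S P2=I  mem[L7]=7
13. P0: store L4 := 50  bus=[BusRdX]  L4: P0=M P1=I P2=I  mem[L4]=60
14. P2: load  L6  bus=[BusRd]  L6: P0=I P1=I P2=S  mem[L6]=60
15. P0: store L2 := 33  bus=[BusRdX,Flush]  L2: P0=M P1=I P2=I  mem[L2]=41
16. P1: load  L1  bus=[BusRd,Flush]  L1: P0=I P1=S P2=S  mem[L1]=7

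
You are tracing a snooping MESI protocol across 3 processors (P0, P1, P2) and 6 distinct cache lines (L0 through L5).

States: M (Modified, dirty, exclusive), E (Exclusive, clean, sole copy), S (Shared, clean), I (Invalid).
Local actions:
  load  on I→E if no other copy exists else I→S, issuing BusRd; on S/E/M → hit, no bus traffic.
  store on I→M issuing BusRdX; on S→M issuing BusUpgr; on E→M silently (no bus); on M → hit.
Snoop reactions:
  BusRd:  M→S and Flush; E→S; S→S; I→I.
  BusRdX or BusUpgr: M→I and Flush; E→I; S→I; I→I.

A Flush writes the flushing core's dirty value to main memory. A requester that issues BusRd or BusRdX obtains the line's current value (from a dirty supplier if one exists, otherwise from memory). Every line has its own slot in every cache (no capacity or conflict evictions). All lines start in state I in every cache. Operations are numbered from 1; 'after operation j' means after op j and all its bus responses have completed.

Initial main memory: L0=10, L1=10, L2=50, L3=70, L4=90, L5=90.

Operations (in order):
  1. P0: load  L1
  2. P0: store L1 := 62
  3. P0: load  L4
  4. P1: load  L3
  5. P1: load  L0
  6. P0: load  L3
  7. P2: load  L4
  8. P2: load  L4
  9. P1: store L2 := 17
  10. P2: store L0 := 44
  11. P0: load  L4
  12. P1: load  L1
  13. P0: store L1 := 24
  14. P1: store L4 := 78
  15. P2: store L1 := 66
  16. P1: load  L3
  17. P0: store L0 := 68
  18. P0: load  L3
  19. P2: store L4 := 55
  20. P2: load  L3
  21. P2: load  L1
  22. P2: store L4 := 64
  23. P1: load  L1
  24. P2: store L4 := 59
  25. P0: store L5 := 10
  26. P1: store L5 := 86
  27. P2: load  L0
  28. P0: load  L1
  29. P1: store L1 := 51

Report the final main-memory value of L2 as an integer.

memory[L2] = 50

  op1 P0: load  L1 → E/I/I on L1; bus BusRd; mem=10
  op2 P0: store L1 := 62 → M/I/I on L1; bus (none); mem=10
  op3 P0: load  L4 → E/I/I on L4; bus BusRd; mem=90
  op4 P1: load  L3 → I/E/I on L3; bus BusRd; mem=70
  op5 P1: load  L0 → I/E/I on L0; bus BusRd; mem=10
  op6 P0: load  L3 → S/S/I on L3; bus BusRd; mem=70
  op7 P2: load  L4 → S/I/S on L4; bus BusRd; mem=90
  op8 P2: load  L4 → S/I/S on L4; bus (none); mem=90
  op9 P1: store L2 := 17 → I/M/I on L2; bus BusRdX; mem=50
  op10 P2: store L0 := 44 → I/I/M on L0; bus BusRdX; mem=10
  op11 P0: load  L4 → S/I/S on L4; bus (none); mem=90
  op12 P1: load  L1 → S/S/I on L1; bus BusRd Flush; mem=62
  op13 P0: store L1 := 24 → M/I/I on L1; bus BusUpgr; mem=62
  op14 P1: store L4 := 78 → I/M/I on L4; bus BusRdX; mem=90
  op15 P2: store L1 := 66 → I/I/M on L1; bus BusRdX Flush; mem=24
  op16 P1: load  L3 → S/S/I on L3; bus (none); mem=70
  op17 P0: store L0 := 68 → M/I/I on L0; bus BusRdX Flush; mem=44
  op18 P0: load  L3 → S/S/I on L3; bus (none); mem=70
  op19 P2: store L4 := 55 → I/I/M on L4; bus BusRdX Flush; mem=78
  op20 P2: load  L3 → S/S/S on L3; bus BusRd; mem=70
  op21 P2: load  L1 → I/I/M on L1; bus (none); mem=24
  op22 P2: store L4 := 64 → I/I/M on L4; bus (none); mem=78
  op23 P1: load  L1 → I/S/S on L1; bus BusRd Flush; mem=66
  op24 P2: store L4 := 59 → I/I/M on L4; bus (none); mem=78
  op25 P0: store L5 := 10 → M/I/I on L5; bus BusRdX; mem=90
  op26 P1: store L5 := 86 → I/M/I on L5; bus BusRdX Flush; mem=10
  op27 P2: load  L0 → S/I/S on L0; bus BusRd Flush; mem=68
  op28 P0: load  L1 → S/S/S on L1; bus BusRd; mem=66
  op29 P1: store L1 := 51 → I/M/I on L1; bus BusUpgr; mem=66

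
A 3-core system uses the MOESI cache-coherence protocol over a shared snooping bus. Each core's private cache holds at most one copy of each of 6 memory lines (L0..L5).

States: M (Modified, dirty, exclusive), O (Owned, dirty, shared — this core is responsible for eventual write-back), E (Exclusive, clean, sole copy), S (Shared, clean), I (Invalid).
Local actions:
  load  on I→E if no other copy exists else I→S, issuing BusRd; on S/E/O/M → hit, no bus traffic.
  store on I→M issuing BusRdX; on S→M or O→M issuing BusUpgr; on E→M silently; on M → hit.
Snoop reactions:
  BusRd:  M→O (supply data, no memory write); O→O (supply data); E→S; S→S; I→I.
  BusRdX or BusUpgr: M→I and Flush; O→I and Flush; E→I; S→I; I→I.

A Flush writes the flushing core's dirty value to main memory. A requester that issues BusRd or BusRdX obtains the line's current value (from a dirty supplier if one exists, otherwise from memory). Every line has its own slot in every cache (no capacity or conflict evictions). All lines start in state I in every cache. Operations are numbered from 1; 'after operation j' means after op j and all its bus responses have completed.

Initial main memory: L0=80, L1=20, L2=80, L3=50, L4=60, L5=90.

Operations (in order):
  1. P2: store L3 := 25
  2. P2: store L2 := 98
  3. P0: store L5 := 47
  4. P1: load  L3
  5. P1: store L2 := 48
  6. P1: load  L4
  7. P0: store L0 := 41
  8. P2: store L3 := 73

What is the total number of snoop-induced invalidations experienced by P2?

invalidations = 1

1. P2: store L3 := 25  bus=[BusRdX]  L3: P0=I P1=I P2=M  mem[L3]=50
2. P2: store L2 := 98  bus=[BusRdX]  L2: P0=I P1=I P2=M  mem[L2]=80
3. P0: store L5 := 47  bus=[BusRdX]  L5: P0=M P1=I P2=I  mem[L5]=90
4. P1: load  L3  bus=[BusRd]  L3: P0=I P1=S P2=O  mem[L3]=50
5. P1: store L2 := 48  bus=[BusRdX,Flush]  L2: P0=I P1=M P2=I  mem[L2]=98
6. P1: load  L4  bus=[BusRd]  L4: P0=I P1=E P2=I  mem[L4]=60
7. P0: store L0 := 41  bus=[BusRdX]  L0: P0=M P1=I P2=I  mem[L0]=80
8. P2: store L3 := 73  bus=[BusUpgr]  L3: P0=I P1=I P2=M  mem[L3]=50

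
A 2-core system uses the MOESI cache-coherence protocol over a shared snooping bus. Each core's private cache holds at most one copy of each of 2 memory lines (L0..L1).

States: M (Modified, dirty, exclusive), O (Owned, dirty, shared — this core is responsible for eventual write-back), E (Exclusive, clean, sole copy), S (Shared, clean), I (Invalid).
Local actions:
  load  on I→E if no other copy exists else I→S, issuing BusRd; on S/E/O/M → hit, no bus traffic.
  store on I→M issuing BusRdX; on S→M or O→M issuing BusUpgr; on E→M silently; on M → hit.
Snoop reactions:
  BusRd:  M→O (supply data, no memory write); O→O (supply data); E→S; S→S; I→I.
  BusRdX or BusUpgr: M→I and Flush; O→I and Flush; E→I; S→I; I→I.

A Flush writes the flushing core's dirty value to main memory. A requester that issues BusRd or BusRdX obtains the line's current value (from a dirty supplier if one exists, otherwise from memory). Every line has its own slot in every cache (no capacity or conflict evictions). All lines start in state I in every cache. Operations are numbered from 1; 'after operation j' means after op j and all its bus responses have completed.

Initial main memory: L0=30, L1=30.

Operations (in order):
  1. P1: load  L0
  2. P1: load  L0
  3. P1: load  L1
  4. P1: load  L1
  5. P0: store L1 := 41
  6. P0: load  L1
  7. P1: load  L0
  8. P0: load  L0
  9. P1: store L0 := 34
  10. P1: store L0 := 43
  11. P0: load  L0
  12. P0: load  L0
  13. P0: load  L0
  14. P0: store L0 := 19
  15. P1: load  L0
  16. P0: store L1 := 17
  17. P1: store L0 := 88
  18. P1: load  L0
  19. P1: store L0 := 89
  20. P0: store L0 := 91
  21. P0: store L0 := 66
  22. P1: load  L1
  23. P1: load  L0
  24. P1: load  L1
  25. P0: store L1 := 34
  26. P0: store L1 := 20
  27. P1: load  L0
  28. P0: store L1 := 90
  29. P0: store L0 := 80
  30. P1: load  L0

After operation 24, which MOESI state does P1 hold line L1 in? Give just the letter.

1. P1: load  L0  bus=[BusRd]  L0: P0=I P1=E  mem[L0]=30
2. P1: load  L0  bus=[-]  L0: P0=I P1=E  mem[L0]=30
3. P1: load  L1  bus=[BusRd]  L1: P0=I P1=E  mem[L1]=30
4. P1: load  L1  bus=[-]  L1: P0=I P1=E  mem[L1]=30
5. P0: store L1 := 41  bus=[BusRdX]  L1: P0=M P1=I  mem[L1]=30
6. P0: load  L1  bus=[-]  L1: P0=M P1=I  mem[L1]=30
7. P1: load  L0  bus=[-]  L0: P0=I P1=E  mem[L0]=30
8. P0: load  L0  bus=[BusRd]  L0: P0=S P1=S  mem[L0]=30
9. P1: store L0 := 34  bus=[BusUpgr]  L0: P0=I P1=M  mem[L0]=30
10. P1: store L0 := 43  bus=[-]  L0: P0=I P1=M  mem[L0]=30
11. P0: load  L0  bus=[BusRd]  L0: P0=S P1=O  mem[L0]=30
12. P0: load  L0  bus=[-]  L0: P0=S P1=O  mem[L0]=30
13. P0: load  L0  bus=[-]  L0: P0=S P1=O  mem[L0]=30
14. P0: store L0 := 19  bus=[BusUpgr,Flush]  L0: P0=M P1=I  mem[L0]=43
15. P1: load  L0  bus=[BusRd]  L0: P0=O P1=S  mem[L0]=43
16. P0: store L1 := 17  bus=[-]  L1: P0=M P1=I  mem[L1]=30
17. P1: store L0 := 88  bus=[BusUpgr,Flush]  L0: P0=I P1=M  mem[L0]=19
18. P1: load  L0  bus=[-]  L0: P0=I P1=M  mem[L0]=19
19. P1: store L0 := 89  bus=[-]  L0: P0=I P1=M  mem[L0]=19
20. P0: store L0 := 91  bus=[BusRdX,Flush]  L0: P0=M P1=I  mem[L0]=89
21. P0: store L0 := 66  bus=[-]  L0: P0=M P1=I  mem[L0]=89
22. P1: load  L1  bus=[BusRd]  L1: P0=O P1=S  mem[L1]=30
23. P1: load  L0  bus=[BusRd]  L0: P0=O P1=S  mem[L0]=89
24. P1: load  L1  bus=[-]  L1: P0=O P1=S  mem[L1]=30
25. P0: store L1 := 34  bus=[BusUpgr]  L1: P0=M P1=I  mem[L1]=30
26. P0: store L1 := 20  bus=[-]  L1: P0=M P1=I  mem[L1]=30
27. P1: load  L0  bus=[-]  L0: P0=O P1=S  mem[L0]=89
28. P0: store L1 := 90  bus=[-]  L1: P0=M P1=I  mem[L1]=30
29. P0: store L0 := 80  bus=[BusUpgr]  L0: P0=M P1=I  mem[L0]=89
30. P1: load  L0  bus=[BusRd]  L0: P0=O P1=S  mem[L0]=89

state = S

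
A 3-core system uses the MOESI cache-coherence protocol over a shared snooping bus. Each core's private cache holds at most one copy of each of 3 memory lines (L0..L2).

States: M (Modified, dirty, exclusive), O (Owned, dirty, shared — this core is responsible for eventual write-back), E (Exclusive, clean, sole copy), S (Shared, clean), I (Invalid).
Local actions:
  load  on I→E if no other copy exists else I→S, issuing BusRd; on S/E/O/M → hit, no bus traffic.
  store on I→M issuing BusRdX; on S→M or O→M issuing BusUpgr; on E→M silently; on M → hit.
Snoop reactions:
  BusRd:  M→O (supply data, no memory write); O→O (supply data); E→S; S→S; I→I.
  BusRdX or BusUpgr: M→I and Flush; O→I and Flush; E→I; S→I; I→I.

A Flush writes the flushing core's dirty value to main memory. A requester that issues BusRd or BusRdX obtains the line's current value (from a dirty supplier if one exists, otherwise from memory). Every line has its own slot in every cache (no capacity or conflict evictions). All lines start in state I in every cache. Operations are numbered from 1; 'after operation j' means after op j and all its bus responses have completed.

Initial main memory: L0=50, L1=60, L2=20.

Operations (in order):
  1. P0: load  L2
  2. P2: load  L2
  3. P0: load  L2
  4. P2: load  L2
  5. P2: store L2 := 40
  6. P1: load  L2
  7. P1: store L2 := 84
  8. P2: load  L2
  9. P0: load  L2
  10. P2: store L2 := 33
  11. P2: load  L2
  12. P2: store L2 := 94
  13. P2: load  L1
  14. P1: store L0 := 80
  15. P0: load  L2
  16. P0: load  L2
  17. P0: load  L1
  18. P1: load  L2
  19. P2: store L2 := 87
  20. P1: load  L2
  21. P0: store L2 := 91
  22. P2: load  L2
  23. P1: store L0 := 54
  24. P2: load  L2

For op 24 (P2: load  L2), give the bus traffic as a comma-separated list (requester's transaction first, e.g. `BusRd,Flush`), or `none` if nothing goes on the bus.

  op1 P0: load  L2 → E/I/I on L2; bus BusRd; mem=20
  op2 P2: load  L2 → S/I/S on L2; bus BusRd; mem=20
  op3 P0: load  L2 → S/I/S on L2; bus (none); mem=20
  op4 P2: load  L2 → S/I/S on L2; bus (none); mem=20
  op5 P2: store L2 := 40 → I/I/M on L2; bus BusUpgr; mem=20
  op6 P1: load  L2 → I/S/O on L2; bus BusRd; mem=20
  op7 P1: store L2 := 84 → I/M/I on L2; bus BusUpgr Flush; mem=40
  op8 P2: load  L2 → I/O/S on L2; bus BusRd; mem=40
  op9 P0: load  L2 → S/O/S on L2; bus BusRd; mem=40
  op10 P2: store L2 := 33 → I/I/M on L2; bus BusUpgr Flush; mem=84
  op11 P2: load  L2 → I/I/M on L2; bus (none); mem=84
  op12 P2: store L2 := 94 → I/I/M on L2; bus (none); mem=84
  op13 P2: load  L1 → I/I/E on L1; bus BusRd; mem=60
  op14 P1: store L0 := 80 → I/M/I on L0; bus BusRdX; mem=50
  op15 P0: load  L2 → S/I/O on L2; bus BusRd; mem=84
  op16 P0: load  L2 → S/I/O on L2; bus (none); mem=84
  op17 P0: load  L1 → S/I/S on L1; bus BusRd; mem=60
  op18 P1: load  L2 → S/S/O on L2; bus BusRd; mem=84
  op19 P2: store L2 := 87 → I/I/M on L2; bus BusUpgr; mem=84
  op20 P1: load  L2 → I/S/O on L2; bus BusRd; mem=84
  op21 P0: store L2 := 91 → M/I/I on L2; bus BusRdX Flush; mem=87
  op22 P2: load  L2 → O/I/S on L2; bus BusRd; mem=87
  op23 P1: store L0 := 54 → I/M/I on L0; bus (none); mem=50
  op24 P2: load  L2 → O/I/S on L2; bus (none); mem=87

bus = none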